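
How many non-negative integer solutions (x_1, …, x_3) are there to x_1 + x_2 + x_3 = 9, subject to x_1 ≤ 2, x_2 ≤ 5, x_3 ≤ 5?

9

By stars and bars, unrestricted non-negative solutions to x_1+…+x_3 = 9 number C(9+2,2) = 55.
Subtract solutions that violate a single cap (substitute x_i' = x_i − (cap_i+1)): x_1 ≥ 3 gives C(8,2) = 28; x_2 ≥ 6 gives C(5,2) = 10; x_3 ≥ 6 gives C(5,2) = 10. Together 48.
Add back pairs where two caps are both exceeded: 1 + 1 + 0 = 2.
By inclusion–exclusion the count is 55 − 48 + 2 = 9.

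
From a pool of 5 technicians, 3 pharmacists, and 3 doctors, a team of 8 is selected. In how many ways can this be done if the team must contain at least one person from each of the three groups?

Unrestricted: C(11,8) = 165 ways to pick any 8 of the 11.
Subtract selections that omit an entire group: no technicians → C(6,8) = 0; no pharmacists → C(8,8) = 1; no doctors → C(8,8) = 1.
Add back selections omitting two groups (i.e. drawn from a single group): C(5,8) + C(3,8) + C(3,8) = 0.
By inclusion–exclusion: 165 − 2 + 0 = 163.

163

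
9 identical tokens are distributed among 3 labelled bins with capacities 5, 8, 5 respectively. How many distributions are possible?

Without the upper bounds there are C(11,2) = 55 ways to split 9 among 3 bins.
Subtract solutions that violate a single cap (substitute x_i' = x_i − (cap_i+1)): x_1 ≥ 6 gives C(5,2) = 10; x_2 ≥ 9 gives C(2,2) = 1; x_3 ≥ 6 gives C(5,2) = 10. Together 21.
No two caps can be exceeded simultaneously, so the pair terms are all 0.
By inclusion–exclusion the count is 55 − 21 + 0 = 34.

34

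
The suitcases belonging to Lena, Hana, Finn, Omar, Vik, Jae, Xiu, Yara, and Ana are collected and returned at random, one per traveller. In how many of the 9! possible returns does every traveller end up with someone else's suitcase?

Let Aᵢ be the assignments in which traveller i gets their own suitcase. We want the size of the complement of A₁∪…∪A_9.
By inclusion–exclusion this is Σ_{j=0}^{9} (−1)^j C(9,j)·(9−j)!.
Computing: 362880 − 362880 + 181440 − 60480 + 15120 − 3024 + 504 − 72 + 9 − 1 = 133496.

133496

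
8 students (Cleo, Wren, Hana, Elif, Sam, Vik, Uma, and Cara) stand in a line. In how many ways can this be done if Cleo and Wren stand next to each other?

10080

Place the 6 others and the Cleo-Wren pair as 7 objects in a line; the pair has 2 internal arrangements.
That gives 2 × 7! = 2 × 5040 = 10080.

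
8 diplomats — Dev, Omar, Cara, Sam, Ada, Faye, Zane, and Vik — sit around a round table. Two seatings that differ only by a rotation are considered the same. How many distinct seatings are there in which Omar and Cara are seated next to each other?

Treat {Omar, Cara} as one unit (2 internal orders) and seat the resulting 7 units around the table: (6)! circular arrangements.
So 2 × (6)! = 2 × 720 = 1440.

1440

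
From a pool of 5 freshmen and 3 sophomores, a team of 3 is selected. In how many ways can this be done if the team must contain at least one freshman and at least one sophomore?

45

Total 3-person selections from all 8: C(8,3) = 56.
Subtract selections that omit an entire group: no freshmen → C(3,3) = 1; no sophomores → C(5,3) = 10.
Both groups omitted at once is impossible, so 56 − 11 = 45.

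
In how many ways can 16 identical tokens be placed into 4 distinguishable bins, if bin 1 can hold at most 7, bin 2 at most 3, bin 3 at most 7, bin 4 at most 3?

Ignoring the caps, the number of non-negative solutions to x_1+…+x_4 = 16 is C(19,3) = 969.
Subtract solutions that violate a single cap (substitute x_i' = x_i − (cap_i+1)): x_1 ≥ 8 gives C(11,3) = 165; x_2 ≥ 4 gives C(15,3) = 455; x_3 ≥ 8 gives C(11,3) = 165; x_4 ≥ 4 gives C(15,3) = 455. Together 1240.
Add back pairs where two caps are both exceeded: 35 + 1 + 35 + 35 + 165 + 35 = 306.
Subtract triples: 0 + 1 + 0 + 1 = 2.
By inclusion–exclusion the count is 969 − 1240 + 306 − 2 = 33.

33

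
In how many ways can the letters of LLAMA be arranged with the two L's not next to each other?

Total arrangements of LLAMA: 5!/(2!·2!) = 30.
If the two L's are adjacent, glue them into one block, leaving 4 items to arrange: (4)!/(2!) = 12 ways.
Hence 30 − 12 = 18.

18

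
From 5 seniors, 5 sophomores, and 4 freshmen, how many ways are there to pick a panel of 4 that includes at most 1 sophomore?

546

Split by how many sophomores are chosen (0 through 1).
Sum: C(5,0)·C(9,4) + C(5,1)·C(9,3) = 126 + 420 = 546.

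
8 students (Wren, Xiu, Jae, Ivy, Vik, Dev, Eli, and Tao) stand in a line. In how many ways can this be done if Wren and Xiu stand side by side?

Glue Wren and Xiu into one block (2 internal orders), leaving 7 units to arrange in a row.
That gives 2 × 7! = 2 × 5040 = 10080.

10080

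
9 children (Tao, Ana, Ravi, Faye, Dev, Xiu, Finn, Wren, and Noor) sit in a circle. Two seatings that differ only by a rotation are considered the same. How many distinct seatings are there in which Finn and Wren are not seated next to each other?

All circular seatings of 9 people number (8)! = 40320.
Seatings with Finn beside Wren: treat them as a block with 2 internal orders, giving 2 × (7)! = 10080.
Subtracting, 40320 − 10080 = 30240.

30240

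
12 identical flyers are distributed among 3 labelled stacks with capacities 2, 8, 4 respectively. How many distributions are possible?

Without the upper bounds there are C(14,2) = 91 ways to split 12 among 3 stacks.
Subtract solutions that violate a single cap (substitute x_i' = x_i − (cap_i+1)): x_1 ≥ 3 gives C(11,2) = 55; x_2 ≥ 9 gives C(5,2) = 10; x_3 ≥ 5 gives C(9,2) = 36. Together 101.
Add back pairs where two caps are both exceeded: 1 + 15 + 0 = 16.
By inclusion–exclusion the count is 91 − 101 + 16 = 6.

6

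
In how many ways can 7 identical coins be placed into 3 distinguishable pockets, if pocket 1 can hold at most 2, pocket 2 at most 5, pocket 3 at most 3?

Ignoring the caps, the number of non-negative solutions to x_1+…+x_3 = 7 is C(9,2) = 36.
Subtract solutions that violate a single cap (substitute x_i' = x_i − (cap_i+1)): x_1 ≥ 3 gives C(6,2) = 15; x_2 ≥ 6 gives C(3,2) = 3; x_3 ≥ 4 gives C(5,2) = 10. Together 28.
Add back pairs where two caps are both exceeded: 0 + 1 + 0 = 1.
By inclusion–exclusion the count is 36 − 28 + 1 = 9.

9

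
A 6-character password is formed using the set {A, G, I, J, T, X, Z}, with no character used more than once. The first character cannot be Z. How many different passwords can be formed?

The first character has 7−1 = 6 choices (anything except Z).
The remaining 5 characters are filled from the other 6 symbols without repetition: 6 × 5 × 4 × 3 × 2 = 720.
Total: 6 × 720 = 4320.

4320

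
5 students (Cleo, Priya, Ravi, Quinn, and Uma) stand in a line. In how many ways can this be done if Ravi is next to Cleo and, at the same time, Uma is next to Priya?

24

Treat {Ravi,Cleo} as one block (2 orders) and {Uma,Priya} as another (2 orders).
That leaves 3 units to arrange: 2 × 2 × 3! = 4 × 6 = 24.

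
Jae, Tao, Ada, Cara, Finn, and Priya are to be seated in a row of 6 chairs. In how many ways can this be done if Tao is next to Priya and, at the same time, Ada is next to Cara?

96

Treat {Tao,Priya} as one block (2 orders) and {Ada,Cara} as another (2 orders).
That leaves 4 units to arrange: 2 × 2 × 4! = 4 × 24 = 96.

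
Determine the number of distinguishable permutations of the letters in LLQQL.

10

The 5 letters of LLQQL have repeats: L appearing 3 times and Q appearing twice.
The number of distinct arrangements is 5!/(3!·2!) = 120/12 = 10.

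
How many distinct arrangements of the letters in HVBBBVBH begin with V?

Fix V in the first position and arrange the remaining 7 letters.
Those 7 letters have B appearing 4 times and H appearing twice, giving (7)!/(4!·2!) = 105.

105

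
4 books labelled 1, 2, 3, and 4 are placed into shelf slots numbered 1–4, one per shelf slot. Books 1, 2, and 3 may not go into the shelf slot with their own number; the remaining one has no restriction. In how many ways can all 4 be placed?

11

Let Aᵢ (for i ∈ {1, 2, 3}) be the placements that put book i in its forbidden shelf slot. Any j of these fix j positions, leaving (4−j)! ways to fill the rest, and there are C(3,j) ways to pick which j.
By inclusion–exclusion, the number of valid placements is Σ_{j=0}^{3} (−1)^j C(3,j)·(4−j)!.
Computing: 24 − 18 + 6 − 1 = 11.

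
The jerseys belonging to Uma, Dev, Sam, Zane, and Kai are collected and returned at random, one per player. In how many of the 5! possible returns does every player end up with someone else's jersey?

44

This is the derangement count D_5: permutations of 5 items with no fixed point.
By inclusion–exclusion this is Σ_{j=0}^{5} (−1)^j C(5,j)·(5−j)!.
Computing: 120 − 120 + 60 − 20 + 5 − 1 = 44.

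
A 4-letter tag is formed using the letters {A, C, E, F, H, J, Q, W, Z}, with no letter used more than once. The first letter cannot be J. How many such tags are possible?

2688

The first letter has 9−1 = 8 choices (anything except J).
The remaining 3 letters are filled from the other 8 symbols without repetition: 8 × 7 × 6 = 336.
Total: 8 × 336 = 2688.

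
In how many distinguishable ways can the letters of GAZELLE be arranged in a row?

1260

GAZELLE has 7 letters with E appearing twice and L appearing twice.
Dividing 7! = 5040 by 2!·2! = 4 for the repeated letters gives 1260.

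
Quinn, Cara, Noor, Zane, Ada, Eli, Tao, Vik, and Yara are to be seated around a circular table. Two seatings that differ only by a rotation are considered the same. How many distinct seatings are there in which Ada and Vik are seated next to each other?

10080

Glue Ada and Vik into a block (2 internal orders). Seating 8 units around a circle gives (7)! arrangements.
So 2 × (7)! = 2 × 5040 = 10080.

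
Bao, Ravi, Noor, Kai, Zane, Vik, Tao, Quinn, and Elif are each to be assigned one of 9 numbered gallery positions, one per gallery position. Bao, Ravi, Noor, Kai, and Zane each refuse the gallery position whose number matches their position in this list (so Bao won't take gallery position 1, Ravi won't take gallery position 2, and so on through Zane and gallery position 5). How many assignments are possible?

205056

Let Aᵢ (for 1 ≤ i ≤ 5) be the placements that put person i in their forbidden gallery position. Any j of these fix j positions, leaving (9−j)! ways to fill the rest, and there are C(5,j) ways to pick which j.
By inclusion–exclusion, the number of valid placements is Σ_{j=0}^{5} (−1)^j C(5,j)·(9−j)!.
Computing: 362880 − 201600 + 50400 − 7200 + 600 − 24 = 205056.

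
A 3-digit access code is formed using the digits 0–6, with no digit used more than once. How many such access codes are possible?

210

With no repetition, fill the 3 digits in order: 7 choices, then 6, down to 5.
That product is 7 × 6 × 5 = 210.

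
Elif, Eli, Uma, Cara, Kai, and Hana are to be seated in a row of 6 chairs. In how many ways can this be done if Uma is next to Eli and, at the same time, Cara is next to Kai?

Treat {Uma,Eli} as one block (2 orders) and {Cara,Kai} as another (2 orders).
That leaves 4 units to arrange: 2 × 2 × 4! = 4 × 24 = 96.

96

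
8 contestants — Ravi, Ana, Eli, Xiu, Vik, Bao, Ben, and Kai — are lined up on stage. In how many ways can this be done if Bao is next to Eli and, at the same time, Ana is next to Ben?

Treat {Bao,Eli} as one block (2 orders) and {Ana,Ben} as another (2 orders).
That leaves 6 units to arrange: 2 × 2 × 6! = 4 × 720 = 2880.

2880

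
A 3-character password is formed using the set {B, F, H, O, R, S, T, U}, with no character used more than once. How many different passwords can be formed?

Choose and order 3 of the 8 symbols: the first character has 8 options, the next 7, then 6.
That product is 8 × 7 × 6 = 336.

336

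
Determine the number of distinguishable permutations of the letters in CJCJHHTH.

The 8 letters of CJCJHHTH have repeats: C appearing twice, H appearing 3 times, and J appearing twice.
Dividing 8! = 40320 by 3!·2!·2! = 24 for the repeated letters gives 1680.

1680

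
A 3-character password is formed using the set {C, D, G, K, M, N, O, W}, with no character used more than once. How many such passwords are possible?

Choose and order 3 of the 8 symbols: the first character has 8 options, the next 7, then 6.
8 × 7 × 6 = 336.

336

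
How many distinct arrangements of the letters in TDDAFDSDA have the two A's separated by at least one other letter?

5880

Total arrangements of TDDAFDSDA: 9!/(4!·2!) = 7560.
If the two A's are adjacent, glue them into one block, leaving 8 items to arrange: (8)!/(4!) = 1680 ways.
Subtracting, 7560 − 1680 = 5880 arrangements keep the A's apart.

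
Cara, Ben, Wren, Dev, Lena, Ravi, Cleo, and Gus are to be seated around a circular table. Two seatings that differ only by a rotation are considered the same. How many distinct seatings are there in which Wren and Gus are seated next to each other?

Glue Wren and Gus into a block (2 internal orders). Seating 7 units around a circle gives (6)! arrangements.
So 2 × (6)! = 2 × 720 = 1440.

1440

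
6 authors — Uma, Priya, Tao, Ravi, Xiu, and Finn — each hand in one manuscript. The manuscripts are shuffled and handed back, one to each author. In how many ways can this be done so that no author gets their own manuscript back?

265

Count assignments avoiding every fixed point. For any j of the 6 authors fixed to their own manuscript, the other 6−j can be arranged in (6−j)! ways.
By inclusion–exclusion this is Σ_{j=0}^{6} (−1)^j C(6,j)·(6−j)!.
Computing: 720 − 720 + 360 − 120 + 30 − 6 + 1 = 265.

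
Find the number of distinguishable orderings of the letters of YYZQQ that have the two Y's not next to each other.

There are 5!/(2!·2!) = 30 arrangements of YYZQQ in total.
Arrangements with the Y's together: treat YY as one letter, giving (4)!/(2!) = 12.
Subtracting, 30 − 12 = 18 arrangements keep the Y's apart.

18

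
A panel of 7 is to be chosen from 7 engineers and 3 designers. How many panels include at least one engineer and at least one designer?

119

Unrestricted: C(10,7) = 120 ways to pick any 7 of the 10.
Subtract selections that omit an entire group: no engineers → C(3,7) = 0; no designers → C(7,7) = 1.
Both groups omitted at once is impossible, so 120 − 1 = 119.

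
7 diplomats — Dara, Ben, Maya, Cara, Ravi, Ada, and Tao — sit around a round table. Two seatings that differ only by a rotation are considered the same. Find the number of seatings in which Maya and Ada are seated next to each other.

Treat {Maya, Ada} as one unit (2 internal orders) and seat the resulting 6 units around the table: (5)! circular arrangements.
So 2 × (5)! = 2 × 120 = 240.

240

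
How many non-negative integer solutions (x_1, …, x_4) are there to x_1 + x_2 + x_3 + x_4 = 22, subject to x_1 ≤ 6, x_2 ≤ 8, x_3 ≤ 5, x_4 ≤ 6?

20

Ignoring the caps, the number of non-negative solutions to x_1+…+x_4 = 22 is C(25,3) = 2300.
Subtract solutions that violate a single cap (substitute x_i' = x_i − (cap_i+1)): x_1 ≥ 7 gives C(18,3) = 816; x_2 ≥ 9 gives C(16,3) = 560; x_3 ≥ 6 gives C(19,3) = 969; x_4 ≥ 7 gives C(18,3) = 816. Together 3161.
Add back pairs where two caps are both exceeded: 84 + 220 + 165 + 120 + 84 + 220 = 893.
Subtract triples: 1 + 0 + 10 + 1 = 12.
By inclusion–exclusion the count is 2300 − 3161 + 893 − 12 = 20.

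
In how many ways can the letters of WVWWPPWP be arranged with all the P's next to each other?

30

Treat the 3 copies of P as a single block. The multiset to arrange is then {PPP, V, W, W, W, W}, 6 items in all.
That gives (6)!/(4!) = 30 arrangements.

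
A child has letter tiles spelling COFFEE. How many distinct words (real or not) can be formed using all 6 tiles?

The 6 letters of COFFEE have repeats: E appearing twice and F appearing twice.
The number of distinct arrangements is 6!/(2!·2!) = 720/4 = 180.

180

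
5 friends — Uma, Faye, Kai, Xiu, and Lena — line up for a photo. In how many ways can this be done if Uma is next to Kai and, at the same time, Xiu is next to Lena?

24

Treat {Uma,Kai} as one block (2 orders) and {Xiu,Lena} as another (2 orders).
That leaves 3 units to arrange: 2 × 2 × 3! = 4 × 6 = 24.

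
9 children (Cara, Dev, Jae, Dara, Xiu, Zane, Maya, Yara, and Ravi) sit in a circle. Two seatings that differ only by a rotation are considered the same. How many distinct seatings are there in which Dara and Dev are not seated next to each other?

30240

Without the restriction there are (8)! = 40320 seatings.
Seatings with Dara beside Dev: treat them as a block with 2 internal orders, giving 2 × (7)! = 10080.
Subtracting, 40320 − 10080 = 30240.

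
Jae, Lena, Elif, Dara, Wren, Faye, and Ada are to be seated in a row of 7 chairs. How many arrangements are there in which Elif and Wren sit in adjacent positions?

1440

Glue Elif and Wren into one block (2 internal orders), leaving 6 units to arrange in a row.
So the count is 2·(6)! = 1440.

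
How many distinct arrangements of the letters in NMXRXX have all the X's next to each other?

Treat the 3 copies of X as a single block. The multiset to arrange is then {XXX, M, N, R}, 4 items in all.
All 4 items are distinct, so there are (4)! = 24 arrangements.

24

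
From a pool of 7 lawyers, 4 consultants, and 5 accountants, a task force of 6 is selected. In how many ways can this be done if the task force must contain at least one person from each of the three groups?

6545

Unrestricted: C(16,6) = 8008 ways to pick any 6 of the 16.
Subtract selections that omit an entire group: no lawyers → C(9,6) = 84; no consultants → C(12,6) = 924; no accountants → C(11,6) = 462.
Add back selections omitting two groups (i.e. drawn from a single group): C(7,6) + C(4,6) + C(5,6) = 7.
By inclusion–exclusion: 8008 − 1470 + 7 = 6545.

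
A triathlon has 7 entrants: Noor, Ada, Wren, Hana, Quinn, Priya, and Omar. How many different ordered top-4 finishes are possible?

There are 7 choices for 1st place, 6 for 2nd, and so on down to 4 for position 4.
That gives 7 × 6 × 5 × 4 = 840.

840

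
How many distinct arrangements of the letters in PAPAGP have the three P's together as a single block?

Treat the 3 copies of P as a single block. The multiset to arrange is then {PPP, A, A, G}, 4 items in all.
That gives (4)!/(2!) = 12 arrangements.

12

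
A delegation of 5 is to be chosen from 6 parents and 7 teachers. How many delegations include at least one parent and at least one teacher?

1260

With no constraint there are C(13,5) = 1287 possible selections.
Selections missing a whole group: no parents → C(7,5) = 21; no teachers → C(6,5) = 6.
Both groups omitted at once is impossible, so 1287 − 27 = 1260.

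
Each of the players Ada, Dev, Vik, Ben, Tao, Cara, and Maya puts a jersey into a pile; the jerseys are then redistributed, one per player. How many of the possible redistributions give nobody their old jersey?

Let Aᵢ be the assignments in which player i gets their old jersey. We want the size of the complement of A₁∪…∪A_7.
By inclusion–exclusion this is Σ_{j=0}^{7} (−1)^j C(7,j)·(7−j)!.
Computing: 5040 − 5040 + 2520 − 840 + 210 − 42 + 7 − 1 = 1854.

1854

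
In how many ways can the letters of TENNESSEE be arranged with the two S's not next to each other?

Total arrangements of TENNESSEE: 9!/(4!·2!·2!) = 3780.
If the two S's are adjacent, glue them into one block, leaving 8 items to arrange: (8)!/(4!·2!) = 840 ways.
Subtracting, 3780 − 840 = 2940 arrangements keep the S's apart.

2940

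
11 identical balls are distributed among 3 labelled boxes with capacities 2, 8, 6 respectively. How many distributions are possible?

15

Ignoring the caps, the number of non-negative solutions to x_1+…+x_3 = 11 is C(13,2) = 78.
Subtract solutions that violate a single cap (substitute x_i' = x_i − (cap_i+1)): x_1 ≥ 3 gives C(10,2) = 45; x_2 ≥ 9 gives C(4,2) = 6; x_3 ≥ 7 gives C(6,2) = 15. Together 66.
Add back pairs where two caps are both exceeded: 0 + 3 + 0 = 3.
By inclusion–exclusion the count is 78 − 66 + 3 = 15.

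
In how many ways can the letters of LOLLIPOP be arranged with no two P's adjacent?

Total arrangements of LOLLIPOP: 8!/(3!·2!·2!) = 1680.
Arrangements with the P's together: treat PP as one letter, giving (7)!/(3!·2!) = 420.
Subtracting, 1680 − 420 = 1260 arrangements keep the P's apart.

1260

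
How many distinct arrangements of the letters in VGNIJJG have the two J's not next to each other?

Total arrangements of VGNIJJG: 7!/(2!·2!) = 1260.
Arrangements with the J's together: treat JJ as one letter, giving (6)!/(2!) = 360.
Hence 1260 − 360 = 900.

900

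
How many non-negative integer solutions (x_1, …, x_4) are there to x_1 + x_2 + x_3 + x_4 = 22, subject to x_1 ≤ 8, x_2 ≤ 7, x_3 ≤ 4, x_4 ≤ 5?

Ignoring the caps, the number of non-negative solutions to x_1+…+x_4 = 22 is C(25,3) = 2300.
Subtract solutions that violate a single cap (substitute x_i' = x_i − (cap_i+1)): x_1 ≥ 9 gives C(16,3) = 560; x_2 ≥ 8 gives C(17,3) = 680; x_3 ≥ 5 gives C(20,3) = 1140; x_4 ≥ 6 gives C(19,3) = 969. Together 3349.
Add back pairs where two caps are both exceeded: 56 + 165 + 120 + 220 + 165 + 364 = 1090.
Subtract triples: 1 + 0 + 10 + 20 = 31.
By inclusion–exclusion the count is 2300 − 3349 + 1090 − 31 = 10.

10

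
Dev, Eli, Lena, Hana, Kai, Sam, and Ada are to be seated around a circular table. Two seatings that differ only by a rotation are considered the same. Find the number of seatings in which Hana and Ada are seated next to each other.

240

Glue Hana and Ada into a block (2 internal orders). Seating 6 units around a circle gives (5)! arrangements.
So 2 × (5)! = 2 × 120 = 240.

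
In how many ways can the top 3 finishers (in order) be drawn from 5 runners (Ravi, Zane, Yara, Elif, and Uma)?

This is an ordered selection of 3 from 5: P(5,3).
That gives 5 × 4 × 3 = 60.

60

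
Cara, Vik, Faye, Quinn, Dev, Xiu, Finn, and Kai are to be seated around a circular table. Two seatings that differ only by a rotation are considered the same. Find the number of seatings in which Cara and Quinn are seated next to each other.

Treat {Cara, Quinn} as one unit (2 internal orders) and seat the resulting 7 units around the table: (6)! circular arrangements.
So 2 × (6)! = 2 × 720 = 1440.

1440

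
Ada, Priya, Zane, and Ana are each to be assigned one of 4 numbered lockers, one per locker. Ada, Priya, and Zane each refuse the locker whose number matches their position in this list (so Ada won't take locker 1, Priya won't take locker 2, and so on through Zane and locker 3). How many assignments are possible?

Let Aᵢ (for i ∈ {1, 2, 3}) be the placements that put person i in their forbidden locker. Any j of these fix j positions, leaving (4−j)! ways to fill the rest, and there are C(3,j) ways to pick which j.
By inclusion–exclusion, the number of valid placements is Σ_{j=0}^{3} (−1)^j C(3,j)·(4−j)!.
Computing: 24 − 18 + 6 − 1 = 11.

11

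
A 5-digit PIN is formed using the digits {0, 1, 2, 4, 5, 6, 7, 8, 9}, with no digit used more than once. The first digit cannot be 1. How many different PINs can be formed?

13440

The first digit has 9−1 = 8 choices (anything except 1).
The remaining 4 digits are filled from the other 8 symbols without repetition: 8 × 7 × 6 × 5 = 1680.
Total: 8 × 1680 = 13440.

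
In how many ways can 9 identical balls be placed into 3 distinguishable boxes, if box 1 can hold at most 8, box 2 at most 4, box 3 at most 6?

33

By stars and bars, unrestricted non-negative solutions to x_1+…+x_3 = 9 number C(9+2,2) = 55.
Subtract solutions that violate a single cap (substitute x_i' = x_i − (cap_i+1)): x_1 ≥ 9 gives C(2,2) = 1; x_2 ≥ 5 gives C(6,2) = 15; x_3 ≥ 7 gives C(4,2) = 6. Together 22.
No two caps can be exceeded simultaneously, so the pair terms are all 0.
By inclusion–exclusion the count is 55 − 22 + 0 = 33.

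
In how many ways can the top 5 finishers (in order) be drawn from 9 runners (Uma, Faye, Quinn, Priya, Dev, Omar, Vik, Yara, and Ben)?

There are 9 choices for 1st place, 8 for 2nd, and so on down to 5 for position 5.
That gives 9 × 8 × 7 × 6 × 5 = 15120.

15120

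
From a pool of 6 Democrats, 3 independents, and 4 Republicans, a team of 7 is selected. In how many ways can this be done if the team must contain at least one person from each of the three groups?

With no constraint there are C(13,7) = 1716 possible selections.
Subtract selections that omit an entire group: no Democrats → C(7,7) = 1; no independents → C(10,7) = 120; no Republicans → C(9,7) = 36.
Add back selections omitting two groups (i.e. drawn from a single group): C(6,7) + C(3,7) + C(4,7) = 0.
By inclusion–exclusion: 1716 − 157 + 0 = 1559.

1559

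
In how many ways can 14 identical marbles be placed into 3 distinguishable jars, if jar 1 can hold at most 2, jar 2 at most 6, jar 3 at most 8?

6

Without the upper bounds there are C(16,2) = 120 ways to split 14 among 3 jars.
Subtract solutions that violate a single cap (substitute x_i' = x_i − (cap_i+1)): x_1 ≥ 3 gives C(13,2) = 78; x_2 ≥ 7 gives C(9,2) = 36; x_3 ≥ 9 gives C(7,2) = 21. Together 135.
Add back pairs where two caps are both exceeded: 15 + 6 + 0 = 21.
By inclusion–exclusion the count is 120 − 135 + 21 = 6.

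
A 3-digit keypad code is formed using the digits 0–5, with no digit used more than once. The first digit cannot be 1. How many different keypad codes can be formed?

100

The first digit has 6−1 = 5 choices (anything except 1).
The remaining 2 digits are filled from the other 5 symbols without repetition: 5 × 4 = 20.
Total: 5 × 20 = 100.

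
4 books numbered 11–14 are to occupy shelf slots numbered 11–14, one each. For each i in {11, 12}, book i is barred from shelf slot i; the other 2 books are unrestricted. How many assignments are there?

Let Aᵢ (for i ∈ {11, 12}) be the placements that put book i in its forbidden shelf slot. Any j of these fix j positions, leaving (4−j)! ways to fill the rest, and there are C(2,j) ways to pick which j.
By inclusion–exclusion, the number of valid placements is Σ_{j=0}^{2} (−1)^j C(2,j)·(4−j)!.
Computing: 24 − 12 + 2 = 14.

14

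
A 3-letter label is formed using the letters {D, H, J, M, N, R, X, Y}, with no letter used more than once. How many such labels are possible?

336

This is a permutation of 3 out of 8: P(8,3) = 8!/5!.
That product is 8 × 7 × 6 = 336.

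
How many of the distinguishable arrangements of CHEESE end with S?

20

With the last slot taken by S, it remains to arrange the other 5 letters (CHEEE).
Those 5 letters have E appearing 3 times, giving (5)!/(3!) = 20.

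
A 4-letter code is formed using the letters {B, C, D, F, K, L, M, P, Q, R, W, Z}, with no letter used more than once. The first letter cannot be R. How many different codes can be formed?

10890

The first letter has 12−1 = 11 choices (anything except R).
The remaining 3 letters are filled from the other 11 symbols without repetition: 11 × 10 × 9 = 990.
Total: 11 × 990 = 10890.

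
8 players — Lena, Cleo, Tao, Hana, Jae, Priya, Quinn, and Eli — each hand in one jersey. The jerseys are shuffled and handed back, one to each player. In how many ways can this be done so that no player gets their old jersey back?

This is the derangement count D_8: permutations of 8 items with no fixed point.
By inclusion–exclusion this is Σ_{j=0}^{8} (−1)^j C(8,j)·(8−j)!.
Computing: 40320 − 40320 + 20160 − 6720 + 1680 − 336 + 56 − 8 + 1 = 14833.

14833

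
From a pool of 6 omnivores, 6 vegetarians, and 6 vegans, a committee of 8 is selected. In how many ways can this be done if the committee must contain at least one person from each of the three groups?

Unrestricted: C(18,8) = 43758 ways to pick any 8 of the 18.
Selections missing a whole group: no omnivores → C(12,8) = 495; no vegetarians → C(12,8) = 495; no vegans → C(12,8) = 495.
Add back selections omitting two groups (i.e. drawn from a single group): C(6,8) + C(6,8) + C(6,8) = 0.
By inclusion–exclusion: 43758 − 1485 + 0 = 42273.

42273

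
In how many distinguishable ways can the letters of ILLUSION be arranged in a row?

ILLUSION has 8 letters with I appearing twice and L appearing twice.
The number of distinct arrangements is 8!/(2!·2!) = 40320/4 = 10080.

10080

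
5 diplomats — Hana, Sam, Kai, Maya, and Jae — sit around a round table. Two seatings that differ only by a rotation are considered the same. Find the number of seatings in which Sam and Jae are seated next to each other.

12

Glue Sam and Jae into a block (2 internal orders). Seating 4 units around a circle gives (3)! arrangements.
So 2 × (3)! = 2 × 6 = 12.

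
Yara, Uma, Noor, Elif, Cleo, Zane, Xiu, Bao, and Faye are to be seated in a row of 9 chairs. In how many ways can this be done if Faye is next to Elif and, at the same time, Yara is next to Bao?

Treat {Faye,Elif} as one block (2 orders) and {Yara,Bao} as another (2 orders).
That leaves 7 units to arrange: 2 × 2 × 7! = 4 × 5040 = 20160.

20160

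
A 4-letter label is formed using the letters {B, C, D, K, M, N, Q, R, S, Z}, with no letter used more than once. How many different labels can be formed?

Choose and order 4 of the 10 symbols: the first letter has 10 options, the next 9, then 8, 7.
10 × 9 × 8 × 7 = 5040.

5040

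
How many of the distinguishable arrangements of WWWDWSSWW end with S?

56

Fix S in the last position and arrange the remaining 8 letters.
Those 8 letters have W appearing 6 times, giving (8)!/(6!) = 56.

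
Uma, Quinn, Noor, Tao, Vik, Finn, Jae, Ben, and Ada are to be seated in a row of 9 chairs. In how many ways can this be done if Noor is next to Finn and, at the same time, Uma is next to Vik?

20160

Treat {Noor,Finn} as one block (2 orders) and {Uma,Vik} as another (2 orders).
That leaves 7 units to arrange: 2 × 2 × 7! = 4 × 5040 = 20160.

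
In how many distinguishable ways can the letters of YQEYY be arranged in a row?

20

Letter multiplicities in YQEYY: E×1, Q×1, Y×3.
So there are 5! / (3!) = 20 distinguishable arrangements.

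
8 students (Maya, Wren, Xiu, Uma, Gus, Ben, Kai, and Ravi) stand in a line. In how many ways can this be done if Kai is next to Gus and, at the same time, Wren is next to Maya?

2880

Treat {Kai,Gus} as one block (2 orders) and {Wren,Maya} as another (2 orders).
That leaves 6 units to arrange: 2 × 2 × 6! = 4 × 720 = 2880.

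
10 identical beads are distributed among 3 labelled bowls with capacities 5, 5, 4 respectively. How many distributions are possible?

15

Ignoring the caps, the number of non-negative solutions to x_1+…+x_3 = 10 is C(12,2) = 66.
Subtract solutions that violate a single cap (substitute x_i' = x_i − (cap_i+1)): x_1 ≥ 6 gives C(6,2) = 15; x_2 ≥ 6 gives C(6,2) = 15; x_3 ≥ 5 gives C(7,2) = 21. Together 51.
No two caps can be exceeded simultaneously, so the pair terms are all 0.
By inclusion–exclusion the count is 66 − 51 + 0 = 15.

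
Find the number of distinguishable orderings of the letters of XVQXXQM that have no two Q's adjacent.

300

There are 7!/(3!·2!) = 420 arrangements of XVQXXQM in total.
Arrangements with the Q's together: treat QQ as one letter, giving (6)!/(3!) = 120.
Subtracting, 420 − 120 = 300 arrangements keep the Q's apart.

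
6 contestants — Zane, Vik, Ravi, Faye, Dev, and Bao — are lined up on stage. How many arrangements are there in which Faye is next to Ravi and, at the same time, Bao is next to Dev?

Treat {Faye,Ravi} as one block (2 orders) and {Bao,Dev} as another (2 orders).
That leaves 4 units to arrange: 2 × 2 × 4! = 4 × 24 = 96.

96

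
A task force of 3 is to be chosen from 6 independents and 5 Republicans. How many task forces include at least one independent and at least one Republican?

Unrestricted: C(11,3) = 165 ways to pick any 3 of the 11.
Selections missing a whole group: no independents → C(5,3) = 10; no Republicans → C(6,3) = 20.
Both groups omitted at once is impossible, so 165 − 30 = 135.

135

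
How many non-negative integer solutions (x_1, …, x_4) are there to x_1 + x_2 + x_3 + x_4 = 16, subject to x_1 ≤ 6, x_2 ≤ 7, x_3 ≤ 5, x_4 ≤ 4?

79

Without the upper bounds there are C(19,3) = 969 ways to split 16 among 4 variables.
Subtract solutions that violate a single cap (substitute x_i' = x_i − (cap_i+1)): x_1 ≥ 7 gives C(12,3) = 220; x_2 ≥ 8 gives C(11,3) = 165; x_3 ≥ 6 gives C(13,3) = 286; x_4 ≥ 5 gives C(14,3) = 364. Together 1035.
Add back pairs where two caps are both exceeded: 4 + 20 + 35 + 10 + 20 + 56 = 145.
By inclusion–exclusion the count is 969 − 1035 + 145 = 79.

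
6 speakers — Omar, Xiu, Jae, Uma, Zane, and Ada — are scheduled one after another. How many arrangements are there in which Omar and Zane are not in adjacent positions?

480

Of the 6! = 720 arrangements, those with Omar and Zane adjacent number 2 × 5! = 240 (treat the pair as a block with 2 internal orders).
Complementary counting: 720 − 240 = 480.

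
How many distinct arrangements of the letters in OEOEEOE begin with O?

With the first slot taken by O, it remains to arrange the other 6 letters (EOEEOE).
Those 6 letters have E appearing 4 times and O appearing twice, giving (6)!/(4!·2!) = 15.

15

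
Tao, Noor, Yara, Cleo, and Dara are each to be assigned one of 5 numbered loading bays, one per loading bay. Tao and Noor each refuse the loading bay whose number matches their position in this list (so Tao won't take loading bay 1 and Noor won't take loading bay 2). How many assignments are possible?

78

Let Aᵢ (for i ∈ {1, 2}) be the placements that put person i in their forbidden loading bay. Any j of these fix j positions, leaving (5−j)! ways to fill the rest, and there are C(2,j) ways to pick which j.
By inclusion–exclusion, the number of valid placements is Σ_{j=0}^{2} (−1)^j C(2,j)·(5−j)!.
Computing: 120 − 48 + 6 = 78.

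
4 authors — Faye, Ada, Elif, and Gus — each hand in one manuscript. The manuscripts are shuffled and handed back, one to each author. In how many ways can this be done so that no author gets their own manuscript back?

Count assignments avoiding every fixed point. For any j of the 4 authors fixed to their own manuscript, the other 4−j can be arranged in (4−j)! ways.
By inclusion–exclusion this is Σ_{j=0}^{4} (−1)^j C(4,j)·(4−j)!.
Computing: 24 − 24 + 12 − 4 + 1 = 9.

9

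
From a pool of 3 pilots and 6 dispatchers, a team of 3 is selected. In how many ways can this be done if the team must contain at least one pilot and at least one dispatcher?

With no constraint there are C(9,3) = 84 possible selections.
Selections missing a whole group: no pilots → C(6,3) = 20; no dispatchers → C(3,3) = 1.
Both groups omitted at once is impossible, so 84 − 21 = 63.

63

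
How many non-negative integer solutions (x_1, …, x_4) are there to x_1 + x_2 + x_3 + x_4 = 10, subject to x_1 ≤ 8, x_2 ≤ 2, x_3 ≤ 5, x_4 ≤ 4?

Ignoring the caps, the number of non-negative solutions to x_1+…+x_4 = 10 is C(13,3) = 286.
Subtract solutions that violate a single cap (substitute x_i' = x_i − (cap_i+1)): x_1 ≥ 9 gives C(4,3) = 4; x_2 ≥ 3 gives C(10,3) = 120; x_3 ≥ 6 gives C(7,3) = 35; x_4 ≥ 5 gives C(8,3) = 56. Together 215.
Add back pairs where two caps are both exceeded: 0 + 0 + 0 + 4 + 10 + 0 = 14.
By inclusion–exclusion the count is 286 − 215 + 14 = 85.

85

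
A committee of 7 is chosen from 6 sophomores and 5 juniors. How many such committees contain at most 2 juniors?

Split by how many juniors are chosen (0 through 2).
Sum: C(5,0)·C(6,7) + C(5,1)·C(6,6) + C(5,2)·C(6,5) = 0 + 5 + 60 = 65.

65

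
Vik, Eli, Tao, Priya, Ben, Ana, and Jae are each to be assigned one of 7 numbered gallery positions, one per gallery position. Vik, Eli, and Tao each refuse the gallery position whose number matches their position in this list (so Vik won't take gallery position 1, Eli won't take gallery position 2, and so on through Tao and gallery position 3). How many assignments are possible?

3216

Let Aᵢ (for i ∈ {1, 2, 3}) be the placements that put person i in their forbidden gallery position. Any j of these fix j positions, leaving (7−j)! ways to fill the rest, and there are C(3,j) ways to pick which j.
By inclusion–exclusion, the number of valid placements is Σ_{j=0}^{3} (−1)^j C(3,j)·(7−j)!.
Computing: 5040 − 2160 + 360 − 24 = 3216.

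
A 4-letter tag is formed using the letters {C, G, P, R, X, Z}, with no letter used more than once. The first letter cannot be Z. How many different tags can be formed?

The first letter has 6−1 = 5 choices (anything except Z).
The remaining 3 letters are filled from the other 5 symbols without repetition: 5 × 4 × 3 = 60.
Total: 5 × 60 = 300.

300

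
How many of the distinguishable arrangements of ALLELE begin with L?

With the first slot taken by L, it remains to arrange the other 5 letters (ALELE).
Those 5 letters have E appearing twice and L appearing twice, giving (5)!/(2!·2!) = 30.

30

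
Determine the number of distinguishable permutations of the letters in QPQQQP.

The 6 letters of QPQQQP have repeats: P appearing twice and Q appearing 4 times.
The number of distinct arrangements is 6!/(4!·2!) = 720/48 = 15.

15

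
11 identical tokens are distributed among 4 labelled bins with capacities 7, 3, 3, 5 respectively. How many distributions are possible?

Ignoring the caps, the number of non-negative solutions to x_1+…+x_4 = 11 is C(14,3) = 364.
Subtract solutions that violate a single cap (substitute x_i' = x_i − (cap_i+1)): x_1 ≥ 8 gives C(6,3) = 20; x_2 ≥ 4 gives C(10,3) = 120; x_3 ≥ 4 gives C(10,3) = 120; x_4 ≥ 6 gives C(8,3) = 56. Together 316.
Add back pairs where two caps are both exceeded: 0 + 0 + 0 + 20 + 4 + 4 = 28.
By inclusion–exclusion the count is 364 − 316 + 28 = 76.

76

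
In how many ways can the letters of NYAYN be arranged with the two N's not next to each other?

18

There are 5!/(2!·2!) = 30 arrangements of NYAYN in total.
Arrangements with the N's together: treat NN as one letter, giving (4)!/(2!) = 12.
Hence 30 − 12 = 18.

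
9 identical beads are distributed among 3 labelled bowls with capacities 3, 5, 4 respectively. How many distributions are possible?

10

Without the upper bounds there are C(11,2) = 55 ways to split 9 among 3 bowls.
Subtract solutions that violate a single cap (substitute x_i' = x_i − (cap_i+1)): x_1 ≥ 4 gives C(7,2) = 21; x_2 ≥ 6 gives C(5,2) = 10; x_3 ≥ 5 gives C(6,2) = 15. Together 46.
Add back pairs where two caps are both exceeded: 0 + 1 + 0 = 1.
By inclusion–exclusion the count is 55 − 46 + 1 = 10.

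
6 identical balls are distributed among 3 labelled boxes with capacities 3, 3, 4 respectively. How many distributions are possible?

By stars and bars, unrestricted non-negative solutions to x_1+…+x_3 = 6 number C(6+2,2) = 28.
Subtract solutions that violate a single cap (substitute x_i' = x_i − (cap_i+1)): x_1 ≥ 4 gives C(4,2) = 6; x_2 ≥ 4 gives C(4,2) = 6; x_3 ≥ 5 gives C(3,2) = 3. Together 15.
No two caps can be exceeded simultaneously, so the pair terms are all 0.
By inclusion–exclusion the count is 28 − 15 + 0 = 13.

13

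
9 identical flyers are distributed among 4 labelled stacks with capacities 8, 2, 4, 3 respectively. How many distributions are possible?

Ignoring the caps, the number of non-negative solutions to x_1+…+x_4 = 9 is C(12,3) = 220.
Subtract solutions that violate a single cap (substitute x_i' = x_i − (cap_i+1)): x_1 ≥ 9 gives C(3,3) = 1; x_2 ≥ 3 gives C(9,3) = 84; x_3 ≥ 5 gives C(7,3) = 35; x_4 ≥ 4 gives C(8,3) = 56. Together 176.
Add back pairs where two caps are both exceeded: 0 + 0 + 0 + 4 + 10 + 1 = 15.
By inclusion–exclusion the count is 220 − 176 + 15 = 59.

59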